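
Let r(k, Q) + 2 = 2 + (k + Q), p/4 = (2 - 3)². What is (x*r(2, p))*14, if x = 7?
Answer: 588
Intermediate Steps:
p = 4 (p = 4*(2 - 3)² = 4*(-1)² = 4*1 = 4)
r(k, Q) = Q + k (r(k, Q) = -2 + (2 + (k + Q)) = -2 + (2 + (Q + k)) = -2 + (2 + Q + k) = Q + k)
(x*r(2, p))*14 = (7*(4 + 2))*14 = (7*6)*14 = 42*14 = 588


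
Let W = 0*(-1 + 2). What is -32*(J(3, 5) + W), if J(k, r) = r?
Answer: -160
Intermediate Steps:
W = 0 (W = 0*1 = 0)
-32*(J(3, 5) + W) = -32*(5 + 0) = -32*5 = -160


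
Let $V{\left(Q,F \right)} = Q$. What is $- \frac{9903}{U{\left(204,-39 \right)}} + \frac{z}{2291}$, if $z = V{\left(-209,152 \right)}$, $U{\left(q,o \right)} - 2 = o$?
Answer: $\frac{22680040}{84767} \approx 267.56$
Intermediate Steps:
$U{\left(q,o \right)} = 2 + o$
$z = -209$
$- \frac{9903}{U{\left(204,-39 \right)}} + \frac{z}{2291} = - \frac{9903}{2 - 39} - \frac{209}{2291} = - \frac{9903}{-37} - \frac{209}{2291} = \left(-9903\right) \left(- \frac{1}{37}\right) - \frac{209}{2291} = \frac{9903}{37} - \frac{209}{2291} = \frac{22680040}{84767}$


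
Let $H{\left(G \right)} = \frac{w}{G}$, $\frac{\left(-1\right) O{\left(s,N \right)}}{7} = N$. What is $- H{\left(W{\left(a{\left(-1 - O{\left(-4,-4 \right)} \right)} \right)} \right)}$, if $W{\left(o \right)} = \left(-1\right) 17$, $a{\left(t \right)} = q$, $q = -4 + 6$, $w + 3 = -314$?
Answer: $- \frac{317}{17} \approx -18.647$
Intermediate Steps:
$O{\left(s,N \right)} = - 7 N$
$w = -317$ ($w = -3 - 314 = -317$)
$q = 2$
$a{\left(t \right)} = 2$
$W{\left(o \right)} = -17$
$H{\left(G \right)} = - \frac{317}{G}$
$- H{\left(W{\left(a{\left(-1 - O{\left(-4,-4 \right)} \right)} \right)} \right)} = - \frac{-317}{-17} = - \frac{\left(-317\right) \left(-1\right)}{17} = \left(-1\right) \frac{317}{17} = - \frac{317}{17}$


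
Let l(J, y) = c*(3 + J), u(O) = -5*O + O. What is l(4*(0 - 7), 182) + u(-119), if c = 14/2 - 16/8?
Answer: 351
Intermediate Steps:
c = 5 (c = 14*(1/2) - 16*1/8 = 7 - 2 = 5)
u(O) = -4*O
l(J, y) = 15 + 5*J (l(J, y) = 5*(3 + J) = 15 + 5*J)
l(4*(0 - 7), 182) + u(-119) = (15 + 5*(4*(0 - 7))) - 4*(-119) = (15 + 5*(4*(-7))) + 476 = (15 + 5*(-28)) + 476 = (15 - 140) + 476 = -125 + 476 = 351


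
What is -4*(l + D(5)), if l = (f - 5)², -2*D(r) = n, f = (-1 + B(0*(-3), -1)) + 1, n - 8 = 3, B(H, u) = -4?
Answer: -302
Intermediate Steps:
n = 11 (n = 8 + 3 = 11)
f = -4 (f = (-1 - 4) + 1 = -5 + 1 = -4)
D(r) = -11/2 (D(r) = -½*11 = -11/2)
l = 81 (l = (-4 - 5)² = (-9)² = 81)
-4*(l + D(5)) = -4*(81 - 11/2) = -4*151/2 = -302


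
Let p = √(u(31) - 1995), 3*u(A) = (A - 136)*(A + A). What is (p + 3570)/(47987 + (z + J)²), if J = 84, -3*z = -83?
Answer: 16065/272054 + 63*I*√85/544108 ≈ 0.059051 + 0.0010675*I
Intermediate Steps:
z = 83/3 (z = -⅓*(-83) = 83/3 ≈ 27.667)
u(A) = 2*A*(-136 + A)/3 (u(A) = ((A - 136)*(A + A))/3 = ((-136 + A)*(2*A))/3 = (2*A*(-136 + A))/3 = 2*A*(-136 + A)/3)
p = 7*I*√85 (p = √((⅔)*31*(-136 + 31) - 1995) = √((⅔)*31*(-105) - 1995) = √(-2170 - 1995) = √(-4165) = 7*I*√85 ≈ 64.537*I)
(p + 3570)/(47987 + (z + J)²) = (7*I*√85 + 3570)/(47987 + (83/3 + 84)²) = (3570 + 7*I*√85)/(47987 + (335/3)²) = (3570 + 7*I*√85)/(47987 + 112225/9) = (3570 + 7*I*√85)/(544108/9) = (3570 + 7*I*√85)*(9/544108) = 16065/272054 + 63*I*√85/544108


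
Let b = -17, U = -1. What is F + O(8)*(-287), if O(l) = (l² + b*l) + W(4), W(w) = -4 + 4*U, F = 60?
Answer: 23020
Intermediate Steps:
W(w) = -8 (W(w) = -4 + 4*(-1) = -4 - 4 = -8)
O(l) = -8 + l² - 17*l (O(l) = (l² - 17*l) - 8 = -8 + l² - 17*l)
F + O(8)*(-287) = 60 + (-8 + 8² - 17*8)*(-287) = 60 + (-8 + 64 - 136)*(-287) = 60 - 80*(-287) = 60 + 22960 = 23020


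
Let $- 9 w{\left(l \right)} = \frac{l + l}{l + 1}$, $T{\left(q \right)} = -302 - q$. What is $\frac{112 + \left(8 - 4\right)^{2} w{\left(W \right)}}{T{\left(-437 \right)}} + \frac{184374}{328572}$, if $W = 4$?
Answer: $\frac{151889873}{110893050} \approx 1.3697$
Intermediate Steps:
$w{\left(l \right)} = - \frac{2 l}{9 \left(1 + l\right)}$ ($w{\left(l \right)} = - \frac{\left(l + l\right) \frac{1}{l + 1}}{9} = - \frac{2 l \frac{1}{1 + l}}{9} = - \frac{2 l}{9 \left(1 + l\right)}$)
$\frac{112 + \left(8 - 4\right)^{2} w{\left(W \right)}}{T{\left(-437 \right)}} + \frac{184374}{328572} = \frac{112 + \left(8 - 4\right)^{2} \left(\left(-2\right) 4 \frac{1}{9 + 9 \cdot 4}\right)}{-302 - -437} + \frac{184374}{328572} = \frac{112 + 4^{2} \left(\left(-2\right) 4 \frac{1}{9 + 36}\right)}{-302 + 437} + 184374 \cdot \frac{1}{328572} = \frac{112 + 16 \left(\left(-2\right) 4 \cdot \frac{1}{45}\right)}{135} + \frac{10243}{18254} = \left(112 + 16 \left(\left(-2\right) 4 \cdot \frac{1}{45}\right)\right) \frac{1}{135} + \frac{10243}{18254} = \left(112 + 16 \left(- \frac{8}{45}\right)\right) \frac{1}{135} + \frac{10243}{18254} = \left(112 - \frac{128}{45}\right) \frac{1}{135} + \frac{10243}{18254} = \frac{4912}{45} \cdot \frac{1}{135} + \frac{10243}{18254} = \frac{4912}{6075} + \frac{10243}{18254} = \frac{151889873}{110893050}$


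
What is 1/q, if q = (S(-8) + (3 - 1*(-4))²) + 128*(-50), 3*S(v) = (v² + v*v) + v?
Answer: -1/6311 ≈ -0.00015845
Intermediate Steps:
S(v) = v/3 + 2*v²/3 (S(v) = ((v² + v*v) + v)/3 = ((v² + v²) + v)/3 = (2*v² + v)/3 = (v + 2*v²)/3 = v/3 + 2*v²/3)
q = -6311 (q = ((⅓)*(-8)*(1 + 2*(-8)) + (3 - 1*(-4))²) + 128*(-50) = ((⅓)*(-8)*(1 - 16) + (3 + 4)²) - 6400 = ((⅓)*(-8)*(-15) + 7²) - 6400 = (40 + 49) - 6400 = 89 - 6400 = -6311)
1/q = 1/(-6311) = -1/6311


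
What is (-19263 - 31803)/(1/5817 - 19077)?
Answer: 148525461/55485454 ≈ 2.6768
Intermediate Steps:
(-19263 - 31803)/(1/5817 - 19077) = -51066/(1/5817 - 19077) = -51066/(-110970908/5817) = -51066*(-5817/110970908) = 148525461/55485454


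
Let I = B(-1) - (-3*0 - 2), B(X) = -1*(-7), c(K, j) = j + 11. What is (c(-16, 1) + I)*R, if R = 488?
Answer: 10248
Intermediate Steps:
c(K, j) = 11 + j
B(X) = 7
I = 9 (I = 7 - (-3*0 - 2) = 7 - (0 - 2) = 7 - 1*(-2) = 7 + 2 = 9)
(c(-16, 1) + I)*R = ((11 + 1) + 9)*488 = (12 + 9)*488 = 21*488 = 10248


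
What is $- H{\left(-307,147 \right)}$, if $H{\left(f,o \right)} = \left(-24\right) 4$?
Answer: $96$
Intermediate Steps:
$H{\left(f,o \right)} = -96$
$- H{\left(-307,147 \right)} = \left(-1\right) \left(-96\right) = 96$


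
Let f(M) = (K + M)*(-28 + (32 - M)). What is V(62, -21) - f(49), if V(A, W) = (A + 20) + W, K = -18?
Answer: 1456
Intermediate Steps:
V(A, W) = 20 + A + W (V(A, W) = (20 + A) + W = 20 + A + W)
f(M) = (-18 + M)*(4 - M) (f(M) = (-18 + M)*(-28 + (32 - M)) = (-18 + M)*(4 - M))
V(62, -21) - f(49) = (20 + 62 - 21) - (-72 - 1*49**2 + 22*49) = 61 - (-72 - 1*2401 + 1078) = 61 - (-72 - 2401 + 1078) = 61 - 1*(-1395) = 61 + 1395 = 1456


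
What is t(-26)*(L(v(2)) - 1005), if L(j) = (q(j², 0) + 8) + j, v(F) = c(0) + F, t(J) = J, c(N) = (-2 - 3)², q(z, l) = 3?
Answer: 25142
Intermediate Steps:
c(N) = 25 (c(N) = (-5)² = 25)
v(F) = 25 + F
L(j) = 11 + j (L(j) = (3 + 8) + j = 11 + j)
t(-26)*(L(v(2)) - 1005) = -26*((11 + (25 + 2)) - 1005) = -26*((11 + 27) - 1005) = -26*(38 - 1005) = -26*(-967) = 25142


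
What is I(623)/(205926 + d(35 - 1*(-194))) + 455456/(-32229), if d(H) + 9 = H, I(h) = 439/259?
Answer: -24317607888653/1720764773406 ≈ -14.132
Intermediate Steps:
I(h) = 439/259 (I(h) = 439*(1/259) = 439/259)
d(H) = -9 + H
I(623)/(205926 + d(35 - 1*(-194))) + 455456/(-32229) = 439/(259*(205926 + (-9 + (35 - 1*(-194))))) + 455456/(-32229) = 439/(259*(205926 + (-9 + (35 + 194)))) + 455456*(-1/32229) = 439/(259*(205926 + (-9 + 229))) - 455456/32229 = 439/(259*(205926 + 220)) - 455456/32229 = (439/259)/206146 - 455456/32229 = (439/259)*(1/206146) - 455456/32229 = 439/53391814 - 455456/32229 = -24317607888653/1720764773406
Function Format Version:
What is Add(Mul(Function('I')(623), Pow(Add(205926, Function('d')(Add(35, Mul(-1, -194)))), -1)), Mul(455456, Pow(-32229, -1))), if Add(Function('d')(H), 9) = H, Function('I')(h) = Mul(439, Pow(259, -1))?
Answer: Rational(-24317607888653, 1720764773406) ≈ -14.132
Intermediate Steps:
Function('I')(h) = Rational(439, 259) (Function('I')(h) = Mul(439, Rational(1, 259)) = Rational(439, 259))
Function('d')(H) = Add(-9, H)
Add(Mul(Function('I')(623), Pow(Add(205926, Function('d')(Add(35, Mul(-1, -194)))), -1)), Mul(455456, Pow(-32229, -1))) = Add(Mul(Rational(439, 259), Pow(Add(205926, Add(-9, Add(35, Mul(-1, -194)))), -1)), Mul(455456, Pow(-32229, -1))) = Add(Mul(Rational(439, 259), Pow(Add(205926, Add(-9, Add(35, 194))), -1)), Mul(455456, Rational(-1, 32229))) = Add(Mul(Rational(439, 259), Pow(Add(205926, Add(-9, 229)), -1)), Rational(-455456, 32229)) = Add(Mul(Rational(439, 259), Pow(Add(205926, 220), -1)), Rational(-455456, 32229)) = Add(Mul(Rational(439, 259), Pow(206146, -1)), Rational(-455456, 32229)) = Add(Mul(Rational(439, 259), Rational(1, 206146)), Rational(-455456, 32229)) = Add(Rational(439, 53391814), Rational(-455456, 32229)) = Rational(-24317607888653, 1720764773406)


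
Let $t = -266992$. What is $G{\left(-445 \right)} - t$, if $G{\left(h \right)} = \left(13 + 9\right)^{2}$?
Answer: $267476$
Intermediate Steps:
$G{\left(h \right)} = 484$ ($G{\left(h \right)} = 22^{2} = 484$)
$G{\left(-445 \right)} - t = 484 - -266992 = 484 + 266992 = 267476$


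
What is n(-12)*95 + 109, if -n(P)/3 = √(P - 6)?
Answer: 109 - 855*I*√2 ≈ 109.0 - 1209.2*I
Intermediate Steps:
n(P) = -3*√(-6 + P) (n(P) = -3*√(P - 6) = -3*√(-6 + P))
n(-12)*95 + 109 = -3*√(-6 - 12)*95 + 109 = -9*I*√2*95 + 109 = -855*I*√2 + 109 = 109 - 855*I*√2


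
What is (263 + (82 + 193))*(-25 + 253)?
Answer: 122664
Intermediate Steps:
(263 + (82 + 193))*(-25 + 253) = (263 + 275)*228 = 538*228 = 122664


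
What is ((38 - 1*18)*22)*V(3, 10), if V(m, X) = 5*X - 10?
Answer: 17600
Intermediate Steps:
V(m, X) = -10 + 5*X
((38 - 1*18)*22)*V(3, 10) = ((38 - 1*18)*22)*(-10 + 5*10) = ((38 - 18)*22)*(-10 + 50) = (20*22)*40 = 440*40 = 17600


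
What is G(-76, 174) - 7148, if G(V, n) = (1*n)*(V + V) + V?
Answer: -33672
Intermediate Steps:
G(V, n) = V + 2*V*n (G(V, n) = n*(2*V) + V = 2*V*n + V = V + 2*V*n)
G(-76, 174) - 7148 = -76*(1 + 2*174) - 7148 = -76*(1 + 348) - 7148 = -76*349 - 7148 = -26524 - 7148 = -33672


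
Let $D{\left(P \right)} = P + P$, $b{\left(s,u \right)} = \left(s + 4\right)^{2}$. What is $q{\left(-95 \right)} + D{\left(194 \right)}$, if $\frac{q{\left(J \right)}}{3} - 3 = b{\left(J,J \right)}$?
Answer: $25240$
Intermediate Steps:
$b{\left(s,u \right)} = \left(4 + s\right)^{2}$
$q{\left(J \right)} = 9 + 3 \left(4 + J\right)^{2}$
$D{\left(P \right)} = 2 P$
$q{\left(-95 \right)} + D{\left(194 \right)} = \left(9 + 3 \left(4 - 95\right)^{2}\right) + 2 \cdot 194 = \left(9 + 3 \left(-91\right)^{2}\right) + 388 = \left(9 + 3 \cdot 8281\right) + 388 = \left(9 + 24843\right) + 388 = 24852 + 388 = 25240$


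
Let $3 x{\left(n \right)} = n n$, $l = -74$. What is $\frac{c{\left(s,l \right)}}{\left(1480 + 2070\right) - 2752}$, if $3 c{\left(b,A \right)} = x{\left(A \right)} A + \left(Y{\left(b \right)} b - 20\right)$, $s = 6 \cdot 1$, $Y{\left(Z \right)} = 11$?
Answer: $- \frac{202543}{3591} \approx -56.403$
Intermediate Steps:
$s = 6$
$x{\left(n \right)} = \frac{n^{2}}{3}$ ($x{\left(n \right)} = \frac{n n}{3} = \frac{n^{2}}{3}$)
$c{\left(b,A \right)} = - \frac{20}{3} + \frac{A^{3}}{9} + \frac{11 b}{3}$ ($c{\left(b,A \right)} = \frac{\frac{A^{2}}{3} A + \left(11 b - 20\right)}{3} = \frac{\frac{A^{3}}{3} + \left(-20 + 11 b\right)}{3} = \frac{-20 + 11 b + \frac{A^{3}}{3}}{3} = - \frac{20}{3} + \frac{A^{3}}{9} + \frac{11 b}{3}$)
$\frac{c{\left(s,l \right)}}{\left(1480 + 2070\right) - 2752} = \frac{- \frac{20}{3} + \frac{\left(-74\right)^{3}}{9} + \frac{11}{3} \cdot 6}{\left(1480 + 2070\right) - 2752} = \frac{- \frac{20}{3} + \frac{1}{9} \left(-405224\right) + 22}{3550 - 2752} = \frac{- \frac{20}{3} - \frac{405224}{9} + 22}{798} = \left(- \frac{405086}{9}\right) \frac{1}{798} = - \frac{202543}{3591}$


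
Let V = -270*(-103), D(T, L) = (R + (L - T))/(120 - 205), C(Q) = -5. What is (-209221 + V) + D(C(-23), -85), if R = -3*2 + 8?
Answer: -15419857/85 ≈ -1.8141e+5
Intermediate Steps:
R = 2 (R = -6 + 8 = 2)
D(T, L) = -2/85 - L/85 + T/85 (D(T, L) = (2 + (L - T))/(120 - 205) = (2 + L - T)/(-85) = (2 + L - T)*(-1/85) = -2/85 - L/85 + T/85)
V = 27810
(-209221 + V) + D(C(-23), -85) = (-209221 + 27810) + (-2/85 - 1/85*(-85) + (1/85)*(-5)) = -181411 + (-2/85 + 1 - 1/17) = -181411 + 78/85 = -15419857/85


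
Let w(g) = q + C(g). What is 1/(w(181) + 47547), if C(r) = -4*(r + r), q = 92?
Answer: 1/46191 ≈ 2.1649e-5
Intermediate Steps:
C(r) = -8*r
w(g) = 92 - 8*g
1/(w(181) + 47547) = 1/((92 - 8*181) + 47547) = 1/((92 - 1448) + 47547) = 1/(-1356 + 47547) = 1/46191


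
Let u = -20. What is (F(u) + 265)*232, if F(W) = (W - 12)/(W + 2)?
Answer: 557032/9 ≈ 61892.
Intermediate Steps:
F(W) = (-12 + W)/(2 + W)
(F(u) + 265)*232 = ((-12 - 20)/(2 - 20) + 265)*232 = (-32/(-18) + 265)*232 = (-1/18*(-32) + 265)*232 = (16/9 + 265)*232 = (2401/9)*232 = 557032/9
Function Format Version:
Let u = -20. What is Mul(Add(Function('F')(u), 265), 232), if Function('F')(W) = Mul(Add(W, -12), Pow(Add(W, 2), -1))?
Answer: Rational(557032, 9) ≈ 61892.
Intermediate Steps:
Function('F')(W) = Mul(Pow(Add(2, W), -1), Add(-12, W)) (Function('F')(W) = Mul(Add(-12, W), Pow(Add(2, W), -1)) = Mul(Pow(Add(2, W), -1), Add(-12, W)))
Mul(Add(Function('F')(u), 265), 232) = Mul(Add(Mul(Pow(Add(2, -20), -1), Add(-12, -20)), 265), 232) = Mul(Add(Mul(Pow(-18, -1), -32), 265), 232) = Mul(Add(Mul(Rational(-1, 18), -32), 265), 232) = Mul(Add(Rational(16, 9), 265), 232) = Mul(Rational(2401, 9), 232) = Rational(557032, 9)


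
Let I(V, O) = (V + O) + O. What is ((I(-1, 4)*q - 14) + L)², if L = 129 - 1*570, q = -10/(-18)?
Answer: 16483600/81 ≈ 2.0350e+5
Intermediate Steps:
q = 5/9 (q = -10*(-1/18) = 5/9 ≈ 0.55556)
I(V, O) = V + 2*O (I(V, O) = (O + V) + O = V + 2*O)
L = -441 (L = 129 - 570 = -441)
((I(-1, 4)*q - 14) + L)² = (((-1 + 2*4)*(5/9) - 14) - 441)² = (((-1 + 8)*(5/9) - 14) - 441)² = ((7*(5/9) - 14) - 441)² = ((35/9 - 14) - 441)² = (-91/9 - 441)² = (-4060/9)² = 16483600/81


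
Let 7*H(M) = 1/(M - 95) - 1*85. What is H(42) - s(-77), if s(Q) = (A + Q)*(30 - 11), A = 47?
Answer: 206964/371 ≈ 557.85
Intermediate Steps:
s(Q) = 893 + 19*Q (s(Q) = (47 + Q)*(30 - 11) = (47 + Q)*19 = 893 + 19*Q)
H(M) = -85/7 + 1/(7*(-95 + M)) (H(M) = (1/(M - 95) - 1*85)/7 = (1/(-95 + M) - 85)/7 = (-85 + 1/(-95 + M))/7 = -85/7 + 1/(7*(-95 + M)))
H(42) - s(-77) = (8076 - 85*42)/(7*(-95 + 42)) - (893 + 19*(-77)) = (⅐)*(8076 - 3570)/(-53) - (893 - 1463) = (⅐)*(-1/53)*4506 - 1*(-570) = -4506/371 + 570 = 206964/371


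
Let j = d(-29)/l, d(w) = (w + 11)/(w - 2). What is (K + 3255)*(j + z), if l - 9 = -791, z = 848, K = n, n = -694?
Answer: 26323492039/12121 ≈ 2.1717e+6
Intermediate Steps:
K = -694
d(w) = (11 + w)/(-2 + w)
l = -782 (l = 9 - 791 = -782)
j = -9/12121 (j = ((11 - 29)/(-2 - 29))/(-782) = (-18/(-31))*(-1/782) = -1/31*(-18)*(-1/782) = (18/31)*(-1/782) = -9/12121 ≈ -0.00074251)
(K + 3255)*(j + z) = (-694 + 3255)*(-9/12121 + 848) = 2561*(10278599/12121) = 26323492039/12121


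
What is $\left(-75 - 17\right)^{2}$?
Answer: $8464$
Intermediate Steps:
$\left(-75 - 17\right)^{2} = \left(-92\right)^{2} = 8464$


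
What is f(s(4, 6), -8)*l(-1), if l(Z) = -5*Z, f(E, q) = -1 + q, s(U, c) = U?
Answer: -45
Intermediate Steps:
f(s(4, 6), -8)*l(-1) = (-1 - 8)*(-5*(-1)) = -9*5 = -45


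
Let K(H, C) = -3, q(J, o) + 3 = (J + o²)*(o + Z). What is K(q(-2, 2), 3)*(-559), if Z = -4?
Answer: 1677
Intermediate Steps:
q(J, o) = -3 + (-4 + o)*(J + o²) (q(J, o) = -3 + (J + o²)*(o - 4) = -3 + (J + o²)*(-4 + o) = -3 + (-4 + o)*(J + o²))
K(q(-2, 2), 3)*(-559) = -3*(-559) = 1677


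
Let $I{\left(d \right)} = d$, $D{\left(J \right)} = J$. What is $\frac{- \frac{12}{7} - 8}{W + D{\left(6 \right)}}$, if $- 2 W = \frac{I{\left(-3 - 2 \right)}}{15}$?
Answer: $- \frac{408}{259} \approx -1.5753$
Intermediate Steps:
$W = \frac{1}{6}$ ($W = - \frac{\left(-3 - 2\right) \frac{1}{15}}{2} = - \frac{\left(-5\right) \frac{1}{15}}{2} = \left(- \frac{1}{2}\right) \left(- \frac{1}{3}\right) = \frac{1}{6} \approx 0.16667$)
$\frac{- \frac{12}{7} - 8}{W + D{\left(6 \right)}} = \frac{- \frac{12}{7} - 8}{\frac{1}{6} + 6} = \frac{\left(-12\right) \frac{1}{7} - 8}{\frac{37}{6}} = \left(- \frac{12}{7} - 8\right) \frac{6}{37} = \left(- \frac{68}{7}\right) \frac{6}{37} = - \frac{408}{259}$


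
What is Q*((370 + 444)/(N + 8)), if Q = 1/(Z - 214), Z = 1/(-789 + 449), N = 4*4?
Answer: -34595/218283 ≈ -0.15849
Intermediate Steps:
N = 16
Z = -1/340 (Z = 1/(-340) = -1/340 ≈ -0.0029412)
Q = -340/72761 (Q = 1/(-1/340 - 214) = 1/(-72761/340) = -340/72761 ≈ -0.0046728)
Q*((370 + 444)/(N + 8)) = -340*(370 + 444)/(72761*(16 + 8)) = -276760/(72761*24) = -340/72761*407/12 = -34595/218283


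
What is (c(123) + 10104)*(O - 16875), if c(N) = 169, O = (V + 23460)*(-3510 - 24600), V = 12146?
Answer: -10282261469055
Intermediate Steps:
O = -1000884660 (O = (12146 + 23460)*(-3510 - 24600) = 35606*(-28110) = -1000884660)
(c(123) + 10104)*(O - 16875) = (169 + 10104)*(-1000884660 - 16875) = 10273*(-1000901535) = -10282261469055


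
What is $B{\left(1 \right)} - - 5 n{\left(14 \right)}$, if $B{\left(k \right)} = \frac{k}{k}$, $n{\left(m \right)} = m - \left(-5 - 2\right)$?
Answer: $106$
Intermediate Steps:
$n{\left(m \right)} = 7 + m$ ($n{\left(m \right)} = m - \left(-5 - 2\right) = m - -7 = m + 7 = 7 + m$)
$B{\left(k \right)} = 1$
$B{\left(1 \right)} - - 5 n{\left(14 \right)} = 1 - - 5 \left(7 + 14\right) = 1 - \left(-5\right) 21 = 1 - -105 = 1 + 105 = 106$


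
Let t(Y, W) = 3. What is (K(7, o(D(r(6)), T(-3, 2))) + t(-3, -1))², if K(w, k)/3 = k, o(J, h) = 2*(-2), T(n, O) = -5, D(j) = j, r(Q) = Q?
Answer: 81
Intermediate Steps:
o(J, h) = -4
K(w, k) = 3*k
(K(7, o(D(r(6)), T(-3, 2))) + t(-3, -1))² = (3*(-4) + 3)² = (-12 + 3)² = (-9)² = 81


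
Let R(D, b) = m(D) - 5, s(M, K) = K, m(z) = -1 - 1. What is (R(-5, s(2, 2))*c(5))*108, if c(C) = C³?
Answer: -94500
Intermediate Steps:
m(z) = -2
R(D, b) = -7 (R(D, b) = -2 - 5 = -7)
(R(-5, s(2, 2))*c(5))*108 = -7*5³*108 = -7*125*108 = -875*108 = -94500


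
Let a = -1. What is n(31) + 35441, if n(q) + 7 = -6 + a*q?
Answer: 35397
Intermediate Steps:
n(q) = -13 - q (n(q) = -7 + (-6 - q) = -13 - q)
n(31) + 35441 = (-13 - 1*31) + 35441 = (-13 - 31) + 35441 = -44 + 35441 = 35397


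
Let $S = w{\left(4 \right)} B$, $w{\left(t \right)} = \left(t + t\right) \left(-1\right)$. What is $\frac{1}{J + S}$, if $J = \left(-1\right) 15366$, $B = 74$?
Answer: $- \frac{1}{15958} \approx -6.2665 \cdot 10^{-5}$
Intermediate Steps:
$w{\left(t \right)} = - 2 t$ ($w{\left(t \right)} = 2 t \left(-1\right) = - 2 t$)
$J = -15366$
$S = -592$ ($S = \left(-2\right) 4 \cdot 74 = \left(-8\right) 74 = -592$)
$\frac{1}{J + S} = \frac{1}{-15366 - 592} = \frac{1}{-15958} = - \frac{1}{15958}$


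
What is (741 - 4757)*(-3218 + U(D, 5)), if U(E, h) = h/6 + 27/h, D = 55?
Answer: 193476824/15 ≈ 1.2898e+7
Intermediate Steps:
U(E, h) = 27/h + h/6 (U(E, h) = h*(1/6) + 27/h = h/6 + 27/h = 27/h + h/6)
(741 - 4757)*(-3218 + U(D, 5)) = (741 - 4757)*(-3218 + (27/5 + (1/6)*5)) = -4016*(-3218 + (27*(1/5) + 5/6)) = -4016*(-3218 + (27/5 + 5/6)) = -4016*(-3218 + 187/30) = -4016*(-96353/30) = 193476824/15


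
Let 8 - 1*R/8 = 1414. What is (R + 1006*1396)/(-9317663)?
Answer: -1393128/9317663 ≈ -0.14951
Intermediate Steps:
R = -11248 (R = 64 - 8*1414 = 64 - 11312 = -11248)
(R + 1006*1396)/(-9317663) = (-11248 + 1006*1396)/(-9317663) = (-11248 + 1404376)*(-1/9317663) = 1393128*(-1/9317663) = -1393128/9317663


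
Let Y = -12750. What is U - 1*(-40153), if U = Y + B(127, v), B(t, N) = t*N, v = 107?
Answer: 40992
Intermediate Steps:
B(t, N) = N*t
U = 839 (U = -12750 + 107*127 = -12750 + 13589 = 839)
U - 1*(-40153) = 839 - 1*(-40153) = 839 + 40153 = 40992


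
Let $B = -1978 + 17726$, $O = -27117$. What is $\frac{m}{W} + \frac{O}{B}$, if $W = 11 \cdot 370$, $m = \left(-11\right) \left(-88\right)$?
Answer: $- \frac{4323733}{2913380} \approx -1.4841$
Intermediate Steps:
$m = 968$
$W = 4070$
$B = 15748$
$\frac{m}{W} + \frac{O}{B} = \frac{968}{4070} - \frac{27117}{15748} = 968 \cdot \frac{1}{4070} - \frac{27117}{15748} = \frac{44}{185} - \frac{27117}{15748} = - \frac{4323733}{2913380}$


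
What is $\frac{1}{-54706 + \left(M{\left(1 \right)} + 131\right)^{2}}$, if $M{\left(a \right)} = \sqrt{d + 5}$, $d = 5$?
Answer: $- \frac{7507}{281637957} - \frac{262 \sqrt{10}}{1408189785} \approx -2.7243 \cdot 10^{-5}$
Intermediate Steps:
$M{\left(a \right)} = \sqrt{10}$ ($M{\left(a \right)} = \sqrt{5 + 5} = \sqrt{10}$)
$\frac{1}{-54706 + \left(M{\left(1 \right)} + 131\right)^{2}} = \frac{1}{-54706 + \left(\sqrt{10} + 131\right)^{2}} = \frac{1}{-54706 + \left(131 + \sqrt{10}\right)^{2}}$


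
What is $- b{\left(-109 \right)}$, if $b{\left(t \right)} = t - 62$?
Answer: $171$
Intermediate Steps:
$b{\left(t \right)} = -62 + t$
$- b{\left(-109 \right)} = - (-62 - 109) = \left(-1\right) \left(-171\right) = 171$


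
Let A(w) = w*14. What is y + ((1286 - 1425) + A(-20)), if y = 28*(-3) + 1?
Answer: -502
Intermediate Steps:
A(w) = 14*w
y = -83 (y = -84 + 1 = -83)
y + ((1286 - 1425) + A(-20)) = -83 + ((1286 - 1425) + 14*(-20)) = -83 + (-139 - 280) = -83 - 419 = -502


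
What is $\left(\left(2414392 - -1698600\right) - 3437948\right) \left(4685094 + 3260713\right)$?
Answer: $5363769340508$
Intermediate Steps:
$\left(\left(2414392 - -1698600\right) - 3437948\right) \left(4685094 + 3260713\right) = \left(\left(2414392 + 1698600\right) - 3437948\right) 7945807 = \left(4112992 - 3437948\right) 7945807 = 675044 \cdot 7945807 = 5363769340508$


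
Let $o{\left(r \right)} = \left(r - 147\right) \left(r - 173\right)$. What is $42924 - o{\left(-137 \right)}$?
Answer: $-45116$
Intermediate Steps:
$o{\left(r \right)} = \left(-173 + r\right) \left(-147 + r\right)$ ($o{\left(r \right)} = \left(-147 + r\right) \left(-173 + r\right) = \left(-173 + r\right) \left(-147 + r\right)$)
$42924 - o{\left(-137 \right)} = 42924 - \left(25431 + \left(-137\right)^{2} - -43840\right) = 42924 - \left(25431 + 18769 + 43840\right) = 42924 - 88040 = -45116$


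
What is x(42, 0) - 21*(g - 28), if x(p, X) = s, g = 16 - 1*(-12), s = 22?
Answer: 22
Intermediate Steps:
g = 28 (g = 16 + 12 = 28)
x(p, X) = 22
x(42, 0) - 21*(g - 28) = 22 - 21*(28 - 28) = 22 - 21*0 = 22 - 1*0 = 22 + 0 = 22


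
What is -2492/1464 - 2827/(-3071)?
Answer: -878551/1123986 ≈ -0.78164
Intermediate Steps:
-2492/1464 - 2827/(-3071) = -2492*1/1464 - 2827*(-1/3071) = -623/366 + 2827/3071 = -878551/1123986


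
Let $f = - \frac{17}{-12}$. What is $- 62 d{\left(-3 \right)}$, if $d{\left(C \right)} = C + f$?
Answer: $\frac{589}{6} \approx 98.167$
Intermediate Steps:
$f = \frac{17}{12}$ ($f = \left(-17\right) \left(- \frac{1}{12}\right) = \frac{17}{12} \approx 1.4167$)
$d{\left(C \right)} = \frac{17}{12} + C$ ($d{\left(C \right)} = C + \frac{17}{12} = \frac{17}{12} + C$)
$- 62 d{\left(-3 \right)} = - 62 \left(\frac{17}{12} - 3\right) = \left(-62\right) \left(- \frac{19}{12}\right) = \frac{589}{6}$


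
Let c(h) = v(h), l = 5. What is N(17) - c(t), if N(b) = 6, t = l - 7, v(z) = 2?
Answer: 4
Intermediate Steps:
t = -2 (t = 5 - 7 = -2)
c(h) = 2
N(17) - c(t) = 6 - 1*2 = 6 - 2 = 4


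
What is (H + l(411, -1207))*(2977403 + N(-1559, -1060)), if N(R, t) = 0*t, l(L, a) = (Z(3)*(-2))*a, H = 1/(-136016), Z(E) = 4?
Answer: 3910433251924485/136016 ≈ 2.8750e+10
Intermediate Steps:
H = -1/136016 ≈ -7.3521e-6
l(L, a) = -8*a (l(L, a) = (4*(-2))*a = -8*a)
N(R, t) = 0
(H + l(411, -1207))*(2977403 + N(-1559, -1060)) = (-1/136016 - 8*(-1207))*(2977403 + 0) = (-1/136016 + 9656)*2977403 = (1313370495/136016)*2977403 = 3910433251924485/136016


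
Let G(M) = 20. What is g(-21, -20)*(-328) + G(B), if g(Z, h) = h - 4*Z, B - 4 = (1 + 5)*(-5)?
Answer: -20972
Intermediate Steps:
B = -26 (B = 4 + (1 + 5)*(-5) = 4 + 6*(-5) = 4 - 30 = -26)
g(-21, -20)*(-328) + G(B) = (-20 - 4*(-21))*(-328) + 20 = (-20 + 84)*(-328) + 20 = 64*(-328) + 20 = -20992 + 20 = -20972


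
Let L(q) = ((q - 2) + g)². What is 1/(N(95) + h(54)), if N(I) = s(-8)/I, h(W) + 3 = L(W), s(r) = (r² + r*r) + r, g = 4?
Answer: 19/59551 ≈ 0.00031905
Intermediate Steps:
s(r) = r + 2*r² (s(r) = (r² + r²) + r = 2*r² + r = r + 2*r²)
L(q) = (2 + q)² (L(q) = ((q - 2) + 4)² = ((-2 + q) + 4)² = (2 + q)²)
h(W) = -3 + (2 + W)²
N(I) = 120/I (N(I) = (-8*(1 + 2*(-8)))/I = (-8*(1 - 16))/I = (-8*(-15))/I = 120/I)
1/(N(95) + h(54)) = 1/(120/95 + (-3 + (2 + 54)²)) = 1/(120*(1/95) + (-3 + 56²)) = 1/(24/19 + (-3 + 3136)) = 1/(24/19 + 3133) = 1/(59551/19) = 19/59551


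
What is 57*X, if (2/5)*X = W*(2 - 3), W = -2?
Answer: 285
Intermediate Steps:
X = 5 (X = 5*(-2*(2 - 3))/2 = 5*(-2*(-1))/2 = (5/2)*2 = 5)
57*X = 57*5 = 285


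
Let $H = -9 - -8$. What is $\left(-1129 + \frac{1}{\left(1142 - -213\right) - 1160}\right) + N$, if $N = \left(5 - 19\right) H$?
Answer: $- \frac{217424}{195} \approx -1115.0$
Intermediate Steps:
$H = -1$ ($H = -9 + 8 = -1$)
$N = 14$ ($N = \left(5 - 19\right) \left(-1\right) = \left(-14\right) \left(-1\right) = 14$)
$\left(-1129 + \frac{1}{\left(1142 - -213\right) - 1160}\right) + N = \left(-1129 + \frac{1}{\left(1142 - -213\right) - 1160}\right) + 14 = \left(-1129 + \frac{1}{\left(1142 + 213\right) - 1160}\right) + 14 = \left(-1129 + \frac{1}{1355 - 1160}\right) + 14 = \left(-1129 + \frac{1}{195}\right) + 14 = - \frac{220154}{195} + 14 = - \frac{217424}{195}$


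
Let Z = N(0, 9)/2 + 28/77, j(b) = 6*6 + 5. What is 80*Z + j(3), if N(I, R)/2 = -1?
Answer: -109/11 ≈ -9.9091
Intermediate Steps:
j(b) = 41 (j(b) = 36 + 5 = 41)
N(I, R) = -2 (N(I, R) = 2*(-1) = -2)
Z = -7/11 (Z = -2/2 + 28/77 = -2*1/2 + 28*(1/77) = -1 + 4/11 = -7/11 ≈ -0.63636)
80*Z + j(3) = 80*(-7/11) + 41 = -560/11 + 41 = -109/11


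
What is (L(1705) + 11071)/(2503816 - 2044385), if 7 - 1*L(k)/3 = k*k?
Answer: -8709983/459431 ≈ -18.958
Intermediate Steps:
L(k) = 21 - 3*k**2 (L(k) = 21 - 3*k*k = 21 - 3*k**2)
(L(1705) + 11071)/(2503816 - 2044385) = ((21 - 3*1705**2) + 11071)/(2503816 - 2044385) = ((21 - 3*2907025) + 11071)/459431 = ((21 - 8721075) + 11071)*(1/459431) = (-8721054 + 11071)*(1/459431) = -8709983*1/459431 = -8709983/459431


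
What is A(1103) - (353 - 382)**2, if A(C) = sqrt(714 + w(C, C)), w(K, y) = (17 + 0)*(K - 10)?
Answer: -841 + sqrt(19295) ≈ -702.09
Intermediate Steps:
w(K, y) = -170 + 17*K (w(K, y) = 17*(-10 + K) = -170 + 17*K)
A(C) = sqrt(544 + 17*C) (A(C) = sqrt(714 + (-170 + 17*C)) = sqrt(544 + 17*C))
A(1103) - (353 - 382)**2 = sqrt(544 + 17*1103) - (353 - 382)**2 = sqrt(544 + 18751) - 1*(-29)**2 = sqrt(19295) - 1*841 = sqrt(19295) - 841 = -841 + sqrt(19295)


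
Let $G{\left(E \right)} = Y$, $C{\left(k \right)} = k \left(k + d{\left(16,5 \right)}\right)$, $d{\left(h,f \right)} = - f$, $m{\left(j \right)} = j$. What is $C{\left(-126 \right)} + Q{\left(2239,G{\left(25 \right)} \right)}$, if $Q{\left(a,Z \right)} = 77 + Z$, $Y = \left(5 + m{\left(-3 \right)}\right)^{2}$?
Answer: $16587$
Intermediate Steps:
$Y = 4$ ($Y = \left(5 - 3\right)^{2} = 2^{2} = 4$)
$C{\left(k \right)} = k \left(-5 + k\right)$ ($C{\left(k \right)} = k \left(k - 5\right) = k \left(-5 + k\right)$)
$G{\left(E \right)} = 4$
$C{\left(-126 \right)} + Q{\left(2239,G{\left(25 \right)} \right)} = - 126 \left(-5 - 126\right) + \left(77 + 4\right) = \left(-126\right) \left(-131\right) + 81 = 16506 + 81 = 16587$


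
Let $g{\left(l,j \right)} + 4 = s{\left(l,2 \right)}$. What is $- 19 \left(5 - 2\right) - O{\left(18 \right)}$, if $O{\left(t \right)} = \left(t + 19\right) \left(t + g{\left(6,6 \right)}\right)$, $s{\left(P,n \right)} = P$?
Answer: $-797$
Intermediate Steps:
$g{\left(l,j \right)} = -4 + l$
$O{\left(t \right)} = \left(2 + t\right) \left(19 + t\right)$ ($O{\left(t \right)} = \left(t + 19\right) \left(t + \left(-4 + 6\right)\right) = \left(19 + t\right) \left(t + 2\right) = \left(19 + t\right) \left(2 + t\right) = \left(2 + t\right) \left(19 + t\right)$)
$- 19 \left(5 - 2\right) - O{\left(18 \right)} = - 19 \left(5 - 2\right) - \left(38 + 18^{2} + 21 \cdot 18\right) = \left(-19\right) 3 - \left(38 + 324 + 378\right) = -57 - 740 = -797$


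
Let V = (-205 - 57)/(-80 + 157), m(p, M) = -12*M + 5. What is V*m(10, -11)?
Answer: -35894/77 ≈ -466.16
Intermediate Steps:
m(p, M) = 5 - 12*M
V = -262/77 ≈ -3.4026
V*m(10, -11) = -262*(5 - 12*(-11))/77 = -262*(5 + 132)/77 = -262/77*137 = -35894/77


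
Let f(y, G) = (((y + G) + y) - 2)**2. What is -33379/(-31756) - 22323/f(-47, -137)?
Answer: 1103223343/1724001484 ≈ 0.63992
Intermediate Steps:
f(y, G) = (-2 + G + 2*y)**2 (f(y, G) = (((G + y) + y) - 2)**2 = ((G + 2*y) - 2)**2 = (-2 + G + 2*y)**2)
-33379/(-31756) - 22323/f(-47, -137) = -33379/(-31756) - 22323/(-2 - 137 + 2*(-47))**2 = -33379*(-1/31756) - 22323/(-2 - 137 - 94)**2 = 33379/31756 - 22323/((-233)**2) = 33379/31756 - 22323/54289 = 1103223343/1724001484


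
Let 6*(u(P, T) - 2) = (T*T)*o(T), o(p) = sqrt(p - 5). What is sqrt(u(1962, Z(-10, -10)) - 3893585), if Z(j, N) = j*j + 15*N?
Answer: sqrt(-35042247 + 3750*I*sqrt(55))/3 ≈ 0.78301 + 1973.2*I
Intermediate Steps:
Z(j, N) = j**2 + 15*N
o(p) = sqrt(-5 + p)
u(P, T) = 2 + T**2*sqrt(-5 + T)/6 (u(P, T) = 2 + ((T*T)*sqrt(-5 + T))/6 = 2 + (T**2*sqrt(-5 + T))/6 = 2 + T**2*sqrt(-5 + T)/6)
sqrt(u(1962, Z(-10, -10)) - 3893585) = sqrt((2 + ((-10)**2 + 15*(-10))**2*sqrt(-5 + ((-10)**2 + 15*(-10)))/6) - 3893585) = sqrt((2 + (100 - 150)**2*sqrt(-5 + (100 - 150))/6) - 3893585) = sqrt((2 + (1/6)*(-50)**2*sqrt(-5 - 50)) - 3893585) = sqrt((2 + (1/6)*2500*sqrt(-55)) - 3893585) = sqrt((2 + (1/6)*2500*(I*sqrt(55))) - 3893585) = sqrt((2 + 1250*I*sqrt(55)/3) - 3893585) = sqrt(-3893583 + 1250*I*sqrt(55)/3)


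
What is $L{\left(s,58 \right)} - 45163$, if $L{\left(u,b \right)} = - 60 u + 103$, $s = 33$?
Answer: $-47040$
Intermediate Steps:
$L{\left(u,b \right)} = 103 - 60 u$
$L{\left(s,58 \right)} - 45163 = \left(103 - 1980\right) - 45163 = -1877 - 45163 = -47040$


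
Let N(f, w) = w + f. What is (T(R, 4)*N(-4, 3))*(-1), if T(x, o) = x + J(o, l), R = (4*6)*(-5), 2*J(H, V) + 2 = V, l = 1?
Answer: -241/2 ≈ -120.50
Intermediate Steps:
N(f, w) = f + w
J(H, V) = -1 + V/2
R = -120 (R = 24*(-5) = -120)
T(x, o) = -½ + x (T(x, o) = x + (-1 + (½)*1) = x + (-1 + ½) = x - ½ = -½ + x)
(T(R, 4)*N(-4, 3))*(-1) = ((-½ - 120)*(-4 + 3))*(-1) = -241/2*(-1)*(-1) = (241/2)*(-1) = -241/2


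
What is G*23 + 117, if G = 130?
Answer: 3107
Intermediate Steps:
G*23 + 117 = 130*23 + 117 = 2990 + 117 = 3107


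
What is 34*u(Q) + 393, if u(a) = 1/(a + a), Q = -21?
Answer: 8236/21 ≈ 392.19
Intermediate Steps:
u(a) = 1/(2*a)
34*u(Q) + 393 = 34*((1/2)/(-21)) + 393 = 34*((1/2)*(-1/21)) + 393 = 34*(-1/42) + 393 = -17/21 + 393 = 8236/21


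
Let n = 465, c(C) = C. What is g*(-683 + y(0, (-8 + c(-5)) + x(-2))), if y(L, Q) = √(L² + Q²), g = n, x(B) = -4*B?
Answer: -315270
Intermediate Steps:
g = 465
g*(-683 + y(0, (-8 + c(-5)) + x(-2))) = 465*(-683 + √(0² + ((-8 - 5) - 4*(-2))²)) = 465*(-683 + √(0 + (-13 + 8)²)) = 465*(-683 + √(0 + (-5)²)) = 465*(-683 + √(0 + 25)) = 465*(-683 + √25) = 465*(-683 + 5) = 465*(-678) = -315270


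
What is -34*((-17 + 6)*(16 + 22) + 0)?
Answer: 14212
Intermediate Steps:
-34*((-17 + 6)*(16 + 22) + 0) = -34*(-11*38 + 0) = -34*(-418 + 0) = -34*(-418) = 14212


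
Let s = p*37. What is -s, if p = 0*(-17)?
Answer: 0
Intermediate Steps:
p = 0
s = 0 (s = 0*37 = 0)
-s = -1*0 = 0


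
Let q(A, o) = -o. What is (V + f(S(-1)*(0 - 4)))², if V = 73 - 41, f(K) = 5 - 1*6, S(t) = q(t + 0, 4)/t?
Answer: 961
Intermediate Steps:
S(t) = -4/t (S(t) = (-1*4)/t = -4/t)
f(K) = -1 (f(K) = 5 - 6 = -1)
V = 32
(V + f(S(-1)*(0 - 4)))² = (32 - 1)² = 31² = 961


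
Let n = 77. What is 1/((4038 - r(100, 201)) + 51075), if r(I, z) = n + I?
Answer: 1/54936 ≈ 1.8203e-5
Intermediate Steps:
r(I, z) = 77 + I
1/((4038 - r(100, 201)) + 51075) = 1/((4038 - (77 + 100)) + 51075) = 1/((4038 - 1*177) + 51075) = 1/((4038 - 177) + 51075) = 1/(3861 + 51075) = 1/54936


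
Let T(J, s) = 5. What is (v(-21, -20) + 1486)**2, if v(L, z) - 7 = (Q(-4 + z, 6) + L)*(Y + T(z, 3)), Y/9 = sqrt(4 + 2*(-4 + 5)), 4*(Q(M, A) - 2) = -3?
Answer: 34136055/16 - 3965247*sqrt(6)/8 ≈ 9.1940e+5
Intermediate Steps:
Q(M, A) = 5/4 (Q(M, A) = 2 + (1/4)*(-3) = 2 - 3/4 = 5/4)
Y = 9*sqrt(6) (Y = 9*sqrt(4 + 2*(-4 + 5)) = 9*sqrt(4 + 2*1) = 9*sqrt(4 + 2) = 9*sqrt(6) ≈ 22.045)
v(L, z) = 7 + (5 + 9*sqrt(6))*(5/4 + L) (v(L, z) = 7 + (5/4 + L)*(9*sqrt(6) + 5) = 7 + (5/4 + L)*(5 + 9*sqrt(6)) = 7 + (5 + 9*sqrt(6))*(5/4 + L))
(v(-21, -20) + 1486)**2 = ((53/4 + 5*(-21) + 45*sqrt(6)/4 + 9*(-21)*sqrt(6)) + 1486)**2 = ((53/4 - 105 + 45*sqrt(6)/4 - 189*sqrt(6)) + 1486)**2 = ((-367/4 - 711*sqrt(6)/4) + 1486)**2 = (5577/4 - 711*sqrt(6)/4)**2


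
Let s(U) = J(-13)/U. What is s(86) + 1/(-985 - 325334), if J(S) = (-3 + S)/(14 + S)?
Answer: -2610595/14031717 ≈ -0.18605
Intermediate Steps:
J(S) = (-3 + S)/(14 + S)
s(U) = -16/U (s(U) = ((-3 - 13)/(14 - 13))/U = (-16/1)/U = (1*(-16))/U = -16/U)
s(86) + 1/(-985 - 325334) = -16/86 + 1/(-985 - 325334) = -16*1/86 + 1/(-326319) = -8/43 - 1/326319 = -2610595/14031717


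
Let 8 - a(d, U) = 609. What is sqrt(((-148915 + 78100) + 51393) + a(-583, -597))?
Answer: I*sqrt(20023) ≈ 141.5*I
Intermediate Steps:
a(d, U) = -601 (a(d, U) = 8 - 1*609 = 8 - 609 = -601)
sqrt(((-148915 + 78100) + 51393) + a(-583, -597)) = sqrt(((-148915 + 78100) + 51393) - 601) = sqrt((-70815 + 51393) - 601) = sqrt(-19422 - 601) = sqrt(-20023) = I*sqrt(20023)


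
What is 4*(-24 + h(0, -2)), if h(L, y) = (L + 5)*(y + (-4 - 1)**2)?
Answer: 364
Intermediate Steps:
h(L, y) = (5 + L)*(25 + y) (h(L, y) = (5 + L)*(y + (-5)**2) = (5 + L)*(y + 25) = (5 + L)*(25 + y))
4*(-24 + h(0, -2)) = 4*(-24 + (125 + 5*(-2) + 25*0 + 0*(-2))) = 4*(-24 + (125 - 10 + 0 + 0)) = 4*(-24 + 115) = 4*91 = 364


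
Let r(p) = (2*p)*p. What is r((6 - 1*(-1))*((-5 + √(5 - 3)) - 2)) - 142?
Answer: 4856 - 1372*√2 ≈ 2915.7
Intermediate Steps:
r(p) = 2*p²
r((6 - 1*(-1))*((-5 + √(5 - 3)) - 2)) - 142 = 2*((6 - 1*(-1))*((-5 + √(5 - 3)) - 2))² - 142 = 2*((6 + 1)*((-5 + √2) - 2))² - 142 = 2*(7*(-7 + √2))² - 142 = 2*(-49 + 7*√2)² - 142 = -142 + 2*(-49 + 7*√2)²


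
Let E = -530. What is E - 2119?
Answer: -2649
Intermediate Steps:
E - 2119 = -530 - 2119 = -2649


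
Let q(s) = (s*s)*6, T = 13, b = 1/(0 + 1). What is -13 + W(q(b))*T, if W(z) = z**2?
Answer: 455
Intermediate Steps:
b = 1 (b = 1/1 = 1)
q(s) = 6*s**2 (q(s) = s**2*6 = 6*s**2)
-13 + W(q(b))*T = -13 + (6*1**2)**2*13 = -13 + (6*1)**2*13 = -13 + 6**2*13 = -13 + 36*13 = -13 + 468 = 455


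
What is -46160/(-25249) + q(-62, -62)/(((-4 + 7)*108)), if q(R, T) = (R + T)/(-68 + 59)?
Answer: 34433359/18406521 ≈ 1.8707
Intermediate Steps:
q(R, T) = -R/9 - T/9 (q(R, T) = (R + T)/(-9) = (R + T)*(-⅑) = -R/9 - T/9)
-46160/(-25249) + q(-62, -62)/(((-4 + 7)*108)) = -46160/(-25249) + (-⅑*(-62) - ⅑*(-62))/(((-4 + 7)*108)) = -46160*(-1/25249) + (62/9 + 62/9)/((3*108)) = 46160/25249 + (124/9)/324 = 46160/25249 + (124/9)*(1/324) = 46160/25249 + 31/729 = 34433359/18406521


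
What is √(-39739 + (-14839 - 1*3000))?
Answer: I*√57578 ≈ 239.95*I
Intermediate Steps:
√(-39739 + (-14839 - 1*3000)) = √(-39739 + (-14839 - 3000)) = √(-39739 - 17839) = √(-57578) = I*√57578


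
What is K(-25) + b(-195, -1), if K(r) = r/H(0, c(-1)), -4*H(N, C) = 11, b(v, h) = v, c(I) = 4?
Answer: -2045/11 ≈ -185.91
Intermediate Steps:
H(N, C) = -11/4 (H(N, C) = -¼*11 = -11/4)
K(r) = -4*r/11 (K(r) = r/(-11/4) = r*(-4/11) = -4*r/11)
K(-25) + b(-195, -1) = -4/11*(-25) - 195 = 100/11 - 195 = -2045/11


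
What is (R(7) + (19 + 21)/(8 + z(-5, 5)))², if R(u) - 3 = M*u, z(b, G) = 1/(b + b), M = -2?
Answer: 219961/6241 ≈ 35.245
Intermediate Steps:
z(b, G) = 1/(2*b)
R(u) = 3 - 2*u
(R(7) + (19 + 21)/(8 + z(-5, 5)))² = ((3 - 2*7) + (19 + 21)/(8 + (½)/(-5)))² = ((3 - 14) + 40/(8 + (½)*(-⅕)))² = (-11 + 40/(8 - ⅒))² = (-11 + 40/(79/10))² = (-11 + 40*(10/79))² = (-11 + 400/79)² = (-469/79)² = 219961/6241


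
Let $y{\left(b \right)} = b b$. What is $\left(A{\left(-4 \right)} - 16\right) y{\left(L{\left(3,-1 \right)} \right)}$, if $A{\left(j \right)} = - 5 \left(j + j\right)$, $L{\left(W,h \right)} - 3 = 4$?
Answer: $1176$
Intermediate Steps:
$L{\left(W,h \right)} = 7$ ($L{\left(W,h \right)} = 3 + 4 = 7$)
$y{\left(b \right)} = b^{2}$
$A{\left(j \right)} = - 10 j$ ($A{\left(j \right)} = - 5 \cdot 2 j = - 10 j$)
$\left(A{\left(-4 \right)} - 16\right) y{\left(L{\left(3,-1 \right)} \right)} = \left(\left(-10\right) \left(-4\right) - 16\right) 7^{2} = \left(40 - 16\right) 49 = 24 \cdot 49 = 1176$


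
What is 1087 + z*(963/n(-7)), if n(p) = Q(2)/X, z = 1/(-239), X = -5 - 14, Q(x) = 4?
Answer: 1057469/956 ≈ 1106.1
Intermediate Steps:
X = -19
z = -1/239 ≈ -0.0041841
n(p) = -4/19 (n(p) = 4/(-19) = 4*(-1/19) = -4/19)
1087 + z*(963/n(-7)) = 1087 - 963/(239*(-4/19)) = 1087 - 963*(-19)/(239*4) = 1087 - 1/239*(-18297/4) = 1087 + 18297/956 = 1057469/956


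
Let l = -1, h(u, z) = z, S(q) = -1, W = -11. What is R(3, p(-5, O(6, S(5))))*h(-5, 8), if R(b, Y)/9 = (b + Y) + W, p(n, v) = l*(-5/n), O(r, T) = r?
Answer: -648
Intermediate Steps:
p(n, v) = 5/n (p(n, v) = -(-5)/n = 5/n)
R(b, Y) = -99 + 9*Y + 9*b (R(b, Y) = 9*((b + Y) - 11) = 9*((Y + b) - 11) = 9*(-11 + Y + b) = -99 + 9*Y + 9*b)
R(3, p(-5, O(6, S(5))))*h(-5, 8) = (-99 + 9*(5/(-5)) + 9*3)*8 = (-99 + 9*(5*(-⅕)) + 27)*8 = (-99 + 9*(-1) + 27)*8 = (-99 - 9 + 27)*8 = -81*8 = -648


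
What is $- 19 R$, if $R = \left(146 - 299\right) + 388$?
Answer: $-4465$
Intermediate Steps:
$R = 235$ ($R = -153 + 388 = 235$)
$- 19 R = \left(-19\right) 235 = -4465$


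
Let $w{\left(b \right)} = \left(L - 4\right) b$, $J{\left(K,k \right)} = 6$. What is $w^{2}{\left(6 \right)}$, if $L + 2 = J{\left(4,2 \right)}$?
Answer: $0$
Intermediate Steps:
$L = 4$ ($L = -2 + 6 = 4$)
$w{\left(b \right)} = 0$ ($w{\left(b \right)} = \left(4 - 4\right) b = 0 b = 0$)
$w^{2}{\left(6 \right)} = 0^{2} = 0$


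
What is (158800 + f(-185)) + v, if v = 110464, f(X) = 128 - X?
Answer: 269577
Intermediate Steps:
(158800 + f(-185)) + v = (158800 + (128 - 1*(-185))) + 110464 = (158800 + (128 + 185)) + 110464 = (158800 + 313) + 110464 = 159113 + 110464 = 269577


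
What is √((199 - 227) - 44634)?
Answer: I*√44662 ≈ 211.33*I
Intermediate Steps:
√((199 - 227) - 44634) = √(-28 - 44634) = √(-44662) = I*√44662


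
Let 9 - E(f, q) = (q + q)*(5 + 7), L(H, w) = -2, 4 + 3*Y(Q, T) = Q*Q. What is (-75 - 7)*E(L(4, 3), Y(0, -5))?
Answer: -3362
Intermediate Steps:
Y(Q, T) = -4/3 + Q²/3 (Y(Q, T) = -4/3 + (Q*Q)/3 = -4/3 + Q²/3)
E(f, q) = 9 - 24*q (E(f, q) = 9 - (q + q)*(5 + 7) = 9 - 2*q*12 = 9 - 24*q)
(-75 - 7)*E(L(4, 3), Y(0, -5)) = (-75 - 7)*(9 - 24*(-4/3 + (⅓)*0²)) = -82*(9 - 24*(-4/3 + (⅓)*0)) = -82*(9 - 24*(-4/3 + 0)) = -82*(9 - 24*(-4/3)) = -82*(9 + 32) = -82*41 = -3362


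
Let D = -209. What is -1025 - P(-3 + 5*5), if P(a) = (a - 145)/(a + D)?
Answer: -191798/187 ≈ -1025.7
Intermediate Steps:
P(a) = (-145 + a)/(-209 + a) (P(a) = (a - 145)/(a - 209) = (-145 + a)/(-209 + a))
-1025 - P(-3 + 5*5) = -1025 - (-145 + (-3 + 5*5))/(-209 + (-3 + 5*5)) = -1025 - (-145 + (-3 + 25))/(-209 + (-3 + 25)) = -1025 - (-145 + 22)/(-209 + 22) = -1025 - (-123)/(-187) = -1025 - (-1)*(-123)/187 = -1025 - 1*123/187 = -1025 - 123/187 = -191798/187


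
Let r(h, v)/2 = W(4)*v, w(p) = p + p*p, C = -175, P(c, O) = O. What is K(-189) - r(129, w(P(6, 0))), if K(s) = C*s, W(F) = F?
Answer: 33075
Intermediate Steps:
w(p) = p + p²
K(s) = -175*s
r(h, v) = 8*v (r(h, v) = 2*(4*v) = 8*v)
K(-189) - r(129, w(P(6, 0))) = -175*(-189) - 8*0*(1 + 0) = 33075 - 8*0*1 = 33075 - 8*0 = 33075 - 1*0 = 33075 + 0 = 33075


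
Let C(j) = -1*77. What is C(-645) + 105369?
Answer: 105292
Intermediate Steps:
C(j) = -77
C(-645) + 105369 = -77 + 105369 = 105292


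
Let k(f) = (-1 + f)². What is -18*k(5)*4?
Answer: -1152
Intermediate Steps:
-18*k(5)*4 = -18*(-1 + 5)²*4 = -18*4²*4 = -18*16*4 = -288*4 = -1152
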